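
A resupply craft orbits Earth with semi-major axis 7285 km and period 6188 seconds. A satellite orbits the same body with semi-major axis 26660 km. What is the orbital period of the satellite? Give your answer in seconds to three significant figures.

Kepler's third law: T² ∝ a³, so T₂ = T₁ (a₂/a₁)^(3/2).
a₂/a₁ = 3.660, (a₂/a₁)^(3/2) = 7.001.
T₂ = 6188 × 7.001 = 43320 seconds.

T₂ ≈ 43300 seconds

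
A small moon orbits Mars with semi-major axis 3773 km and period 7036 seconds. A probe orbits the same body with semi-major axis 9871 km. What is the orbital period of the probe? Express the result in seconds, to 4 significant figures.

T₂ ≈ 29770 seconds

Kepler's third law: T² ∝ a³, so T₂ = T₁ (a₂/a₁)^(3/2).
a₂/a₁ = 2.616, (a₂/a₁)^(3/2) = 4.232.
T₂ = 7036 × 4.232 = 29770 seconds.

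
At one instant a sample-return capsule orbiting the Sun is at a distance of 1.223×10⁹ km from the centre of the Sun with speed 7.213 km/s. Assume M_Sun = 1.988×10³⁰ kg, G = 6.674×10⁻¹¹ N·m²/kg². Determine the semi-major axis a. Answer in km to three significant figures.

a ≈ 8.04×10⁸ km

μ = GM = 6.674×10⁻¹¹ × 1.988×10³⁰ = 1.327×10²⁰ m³/s².
r = 1.223×10¹² m.
Specific orbital energy ε = v²/2 − μ/r = (7213)²/2 − 1.327×10²⁰/1.223×10¹² = -8.247×10⁷ J/kg.
Since ε = −μ/(2a), a = −μ/(2ε) = 8.044×10¹¹ m = 8.0438×10⁸ km.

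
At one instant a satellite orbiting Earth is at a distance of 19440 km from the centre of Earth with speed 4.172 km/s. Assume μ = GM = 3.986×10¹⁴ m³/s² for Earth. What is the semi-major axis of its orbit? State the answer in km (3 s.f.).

a ≈ 16900 km

r = 1.944×10⁷ m.
Vis-viva rearranged: 1/a = 2/r − v²/μ = 1.029×10⁻⁷ − 4.367×10⁻⁸ = 5.921×10⁻⁸ m⁻¹.
a = 1.689×10⁷ m = 16888 km.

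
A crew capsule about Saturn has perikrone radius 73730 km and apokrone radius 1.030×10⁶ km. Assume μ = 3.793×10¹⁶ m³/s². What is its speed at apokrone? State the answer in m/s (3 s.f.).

Semi-major axis a = (r_p + r_a)/2 = 5.5186×10⁵ km = 5.519×10⁸ m.
Vis-viva: v² = μ(2/r − 1/a) = 3.793×10¹⁶ × (1.942×10⁻⁹ − 1.812×10⁻⁹) = 4.920×10⁶ m²/s².
v = 2218 m/s.

v ≈ 2220 m/s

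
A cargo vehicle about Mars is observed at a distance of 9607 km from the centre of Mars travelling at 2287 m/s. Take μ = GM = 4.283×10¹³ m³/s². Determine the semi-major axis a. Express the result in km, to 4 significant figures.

r = 9.607×10⁶ m.
Vis-viva rearranged: 1/a = 2/r − v²/μ = 2.082×10⁻⁷ − 1.221×10⁻⁷ = 8.606×10⁻⁸ m⁻¹.
a = 1.162×10⁷ m = 11619 km.

a ≈ 11620 km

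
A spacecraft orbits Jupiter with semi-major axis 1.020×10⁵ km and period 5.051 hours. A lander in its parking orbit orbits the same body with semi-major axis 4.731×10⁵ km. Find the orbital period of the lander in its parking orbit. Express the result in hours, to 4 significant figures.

Kepler's third law: T² ∝ a³, so T₂ = T₁ (a₂/a₁)^(3/2).
a₂/a₁ = 4.638, (a₂/a₁)^(3/2) = 9.989.
T₂ = 5.051 × 9.989 = 50.46 hours.

T₂ ≈ 50.46 hours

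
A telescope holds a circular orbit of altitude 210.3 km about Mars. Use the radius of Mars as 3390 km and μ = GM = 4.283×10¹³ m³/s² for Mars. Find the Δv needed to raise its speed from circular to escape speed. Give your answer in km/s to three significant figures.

Δv ≈ 1.43 km/s

r = 3390 + 210.3 = 3600.3 km = 3.6003×10⁶ m.
Circular speed v_c = √(μ/r) = 3449 m/s.
Escape speed v_esc = √(2μ/r) = √2 × v_c = 4878 m/s.
Δv = v_esc − v_c = 1429 m/s = 1.429 km/s.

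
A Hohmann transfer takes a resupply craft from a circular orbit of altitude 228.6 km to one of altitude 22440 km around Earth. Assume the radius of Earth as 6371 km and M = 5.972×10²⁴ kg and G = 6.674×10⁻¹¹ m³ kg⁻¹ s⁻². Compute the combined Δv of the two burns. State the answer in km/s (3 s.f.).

μ = GM = 6.674×10⁻¹¹ × 5.972×10²⁴ = 3.986×10¹⁴ m³/s².
r₁ = 6371 + 228.6 = 6599.6 km = 6.5996×10⁶ m.
r₂ = 6371 + 22440 = 28811 km = 2.8811×10⁷ m.
Transfer ellipse a_t = (r₁ + r₂)/2 = 1.771×10⁷ m.
At r₁: circular v_c1 = √(μ/r₁) = 7771 m/s; transfer-perigee v_p = √[μ(2/r₁ − 1/a_t)] = 9913 m/s.
Δv₁ = v_p − v_c1 = 2142 m/s.
At r₂: circular v_c2 = √(μ/r₂) = 3719 m/s; transfer-apogee v_a = √[μ(2/r₂ − 1/a_t)] = 2271 m/s.
Δv₂ = v_c2 − v_a = 1449 m/s.
Total Δv = Δv₁ + Δv₂ = 3591 m/s = 3.591 km/s.

Δv_total ≈ 3.59 km/s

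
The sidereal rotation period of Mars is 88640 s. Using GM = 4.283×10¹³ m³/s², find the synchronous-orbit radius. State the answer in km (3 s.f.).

A synchronous orbit has period T, so by Kepler's third law a = (μT²/4π²)^(1/3).
μT²/4π² = 4.283×10¹³ × (8.864×10⁴)² / 39.48 = 8.524×10²¹ m³.
a = 2.043×10⁷ m = 20428 km.

r_sync ≈ 20400 km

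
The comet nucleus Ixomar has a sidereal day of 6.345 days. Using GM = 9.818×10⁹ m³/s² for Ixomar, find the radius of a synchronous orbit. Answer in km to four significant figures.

T = 6.345 days = 5.482×10⁵ s.
A synchronous orbit has period T, so by Kepler's third law a = (μT²/4π²)^(1/3).
μT²/4π² = 9.818×10⁹ × (5.482×10⁵)² / 39.48 = 7.474×10¹⁹ m³.
a = 4.212×10⁶ m = 4212.3 km.

r_sync ≈ 4212 km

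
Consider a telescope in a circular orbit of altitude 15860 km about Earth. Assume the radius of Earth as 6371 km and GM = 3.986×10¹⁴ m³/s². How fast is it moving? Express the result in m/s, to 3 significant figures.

v ≈ 4230 m/s

r = 6371 + 15860 = 22231 km = 2.2231×10⁷ m.
For a circular orbit v = √(μ/r) = √(3.986×10¹⁴ / 2.223×10⁷) = √(1.793×10⁷) = 4234 m/s.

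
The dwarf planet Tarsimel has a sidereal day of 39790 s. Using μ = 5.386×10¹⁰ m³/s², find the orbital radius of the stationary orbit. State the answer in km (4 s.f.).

r_sync ≈ 1293 km

A synchronous orbit has period T, so by Kepler's third law a = (μT²/4π²)^(1/3).
μT²/4π² = 5.386×10¹⁰ × (3.979×10⁴)² / 39.48 = 2.160×10¹⁸ m³.
a = 1.293×10⁶ m = 1292.7 km.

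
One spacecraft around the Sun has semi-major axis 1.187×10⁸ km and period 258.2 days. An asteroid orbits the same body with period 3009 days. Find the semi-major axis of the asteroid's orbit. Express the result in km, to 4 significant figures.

Kepler's third law: a³ ∝ T², so a₂ = a₁ (T₂/T₁)^(2/3).
T₂/T₁ = 11.65, (T₂/T₁)^(2/3) = 5.140.
a₂ = 1.187×10⁸ × 5.140 = 6.101×10⁸ km.

a₂ ≈ 6.101×10⁸ km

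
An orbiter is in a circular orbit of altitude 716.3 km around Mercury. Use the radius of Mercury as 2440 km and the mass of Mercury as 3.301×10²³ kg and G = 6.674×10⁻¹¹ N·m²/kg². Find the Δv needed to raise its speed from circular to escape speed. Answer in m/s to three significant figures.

Δv ≈ 1090 m/s

μ = GM = 6.674×10⁻¹¹ × 3.301×10²³ = 2.203×10¹³ m³/s².
r = 2440 + 716.3 = 3156.3 km = 3.1563×10⁶ m.
Circular speed v_c = √(μ/r) = 2642 m/s.
Escape speed v_esc = √(2μ/r) = √2 × v_c = 3736 m/s.
Δv = v_esc − v_c = 1094 m/s.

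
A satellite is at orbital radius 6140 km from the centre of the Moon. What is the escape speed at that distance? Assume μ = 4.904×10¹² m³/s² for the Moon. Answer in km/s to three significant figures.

r = 6140 km = 6.140×10⁶ m.
Escape speed v_esc = √(2μ/r) = √(2 × 4.904×10¹² / 6.140×10⁶) = √(1.597×10⁶) = 1264 m/s.
= 1.264 km/s.

v_esc ≈ 1.26 km/s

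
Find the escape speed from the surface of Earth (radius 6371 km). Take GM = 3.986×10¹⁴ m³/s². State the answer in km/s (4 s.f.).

r = R = 6.371×10⁶ m.
Escape speed v_esc = √(2μ/r) = √(2 × 3.986×10¹⁴ / 6.371×10⁶) = √(1.251×10⁸) = 11190 m/s.
= 11.19 km/s.

v_esc ≈ 11.19 km/s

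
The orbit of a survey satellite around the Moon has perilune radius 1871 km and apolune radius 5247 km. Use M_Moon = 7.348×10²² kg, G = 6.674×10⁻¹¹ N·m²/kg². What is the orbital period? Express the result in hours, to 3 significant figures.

T ≈ 5.29 hours

μ = GM = 6.674×10⁻¹¹ × 7.348×10²² = 4.904×10¹² m³/s².
Semi-major axis a = (r_p + r_a)/2 = (1871.0 + 5247.0)/2 = 3559.0 km = 3.559×10⁶ m.
By Kepler's third law T = 2π√(a³/μ) = 2π × 3.032×10³ = 1.905×10⁴ s.
= 5.292 hours.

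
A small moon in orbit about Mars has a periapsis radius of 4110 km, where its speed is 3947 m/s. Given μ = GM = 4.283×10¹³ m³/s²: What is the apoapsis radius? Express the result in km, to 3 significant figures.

apoapsis radius ≈ 12200 km

r_p = 4.110×10⁶ m.
Specific energy ε = v²/2 − μ/r = -2.632×10⁶ J/kg, so a = −μ/(2ε) = 8.138×10⁶ m.
The apsides satisfy r_p + r_a = 2a, so the apoapsis radius is 2a − r_p = 1.217×10⁷ m = 12166 km.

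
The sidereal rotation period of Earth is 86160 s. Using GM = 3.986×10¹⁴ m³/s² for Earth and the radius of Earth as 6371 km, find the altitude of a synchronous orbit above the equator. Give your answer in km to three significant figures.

A synchronous orbit has period T, so by Kepler's third law a = (μT²/4π²)^(1/3).
μT²/4π² = 3.986×10¹⁴ × (8.616×10⁴)² / 39.48 = 7.495×10²² m³.
a = 4.216×10⁷ m = 42163 km.
Altitude h = a − R = 42163 − 6371 = 35792 km.

h_sync ≈ 35800 km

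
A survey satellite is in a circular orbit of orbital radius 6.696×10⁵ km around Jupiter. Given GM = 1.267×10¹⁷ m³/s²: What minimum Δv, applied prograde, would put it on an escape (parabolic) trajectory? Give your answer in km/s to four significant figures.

Δv ≈ 5.698 km/s

r = 6.696×10⁵ km = 6.696×10⁸ m.
Circular speed v_c = √(μ/r) = 13760 m/s.
Escape speed v_esc = √(2μ/r) = √2 × v_c = 19450 m/s.
Δv = v_esc − v_c = 5698 m/s = 5.698 km/s.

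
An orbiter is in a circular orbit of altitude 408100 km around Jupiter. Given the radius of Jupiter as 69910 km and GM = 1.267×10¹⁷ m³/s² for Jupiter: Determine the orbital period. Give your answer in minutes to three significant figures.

T ≈ 3070 minutes

r = 69910 + 408100 = 478010 km = 4.7801×10⁸ m.
Kepler's third law: T = 2π√(r³/μ) = 2π√((4.780×10⁸)³ / 1.267×10¹⁷).
r³/μ = 8.621×10⁸ s², so T = 2π × 2.936×10⁴ = 1.845×10⁵ s.
Converting: 1.845×10⁵ s ÷ 60.00 = 3075 minutes.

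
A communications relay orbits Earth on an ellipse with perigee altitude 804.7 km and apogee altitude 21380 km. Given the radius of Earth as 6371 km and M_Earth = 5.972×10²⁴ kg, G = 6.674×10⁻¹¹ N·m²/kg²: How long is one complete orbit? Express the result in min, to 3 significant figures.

T ≈ 383 min

μ = GM = 6.674×10⁻¹¹ × 5.972×10²⁴ = 3.986×10¹⁴ m³/s².
r_p = 6371 + 804.7 = 7175.7 km = 7.1757×10⁶ m.
r_a = 6371 + 21380 = 27751 km = 2.7751×10⁷ m.
Semi-major axis a = (r_p + r_a)/2 = (7175.7 + 27751)/2 = 17463 km = 1.746×10⁷ m.
By Kepler's third law T = 2π√(a³/μ) = 2π × 3.655×10³ = 2.297×10⁴ s.
= 382.8 min.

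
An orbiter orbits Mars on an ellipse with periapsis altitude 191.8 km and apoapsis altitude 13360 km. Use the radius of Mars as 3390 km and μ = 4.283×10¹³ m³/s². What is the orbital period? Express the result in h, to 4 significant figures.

T ≈ 8.644 h

r_p = 3390 + 191.8 = 3581.8 km = 3.5818×10⁶ m.
r_a = 3390 + 13360 = 16750 km = 1.6750×10⁷ m.
Semi-major axis a = (r_p + r_a)/2 = (3581.8 + 16750)/2 = 10166 km = 1.017×10⁷ m.
By Kepler's third law T = 2π√(a³/μ) = 2π × 4.953×10³ = 3.112×10⁴ s.
= 8.644 h.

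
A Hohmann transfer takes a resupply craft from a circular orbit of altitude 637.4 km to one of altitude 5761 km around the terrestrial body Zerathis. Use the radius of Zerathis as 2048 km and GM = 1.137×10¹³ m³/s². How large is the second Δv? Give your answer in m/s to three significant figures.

Δv ≈ 343 m/s

r₁ = 2048 + 637.4 = 2685.4 km = 2.6854×10⁶ m.
r₂ = 2048 + 5761 = 7809.0 km = 7.8090×10⁶ m.
Transfer ellipse a_t = (r₁ + r₂)/2 = 5.247×10⁶ m.
At r₁: circular v_c1 = √(μ/r₁) = 2058 m/s; transfer-periapsis v_p = √[μ(2/r₁ − 1/a_t)] = 2510 m/s.
At r₂: circular v_c2 = √(μ/r₂) = 1207 m/s; transfer-apoapsis v_a = √[μ(2/r₂ − 1/a_t)] = 863.2 m/s.
Δv₂ = v_c2 − v_a = 343.4 m/s.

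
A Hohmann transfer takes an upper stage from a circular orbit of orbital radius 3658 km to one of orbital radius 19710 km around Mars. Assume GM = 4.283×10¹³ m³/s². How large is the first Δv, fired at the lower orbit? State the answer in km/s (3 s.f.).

r₁ = 3658 km = 3.658×10⁶ m.
r₂ = 19710 km = 1.971×10⁷ m.
Transfer ellipse a_t = (r₁ + r₂)/2 = 1.168×10⁷ m.
At r₁: circular v_c1 = √(μ/r₁) = 3422 m/s; transfer-periapsis v_p = √[μ(2/r₁ − 1/a_t)] = 4444 m/s.
Δv₁ = v_p − v_c1 = 1022 m/s.
= 1.022 km/s.

Δv ≈ 1.02 km/s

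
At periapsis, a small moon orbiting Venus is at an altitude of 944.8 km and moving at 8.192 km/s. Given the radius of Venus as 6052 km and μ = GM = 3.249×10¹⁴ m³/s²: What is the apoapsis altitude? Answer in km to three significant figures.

apoapsis altitude ≈ 12200 km

r_p = 6052 + 944.8 = 6996.8 km = 6.997×10⁶ m.
Specific energy ε = v²/2 − μ/r = -1.288×10⁷ J/kg, so a = −μ/(2ε) = 1.261×10⁷ m.
The apsides satisfy r_p + r_a = 2a, so the apoapsis radius is 2a − r_p = 1.823×10⁷ m = 18226 km.
Apoapsis altitude = 18226 − 6052 = 12174 km.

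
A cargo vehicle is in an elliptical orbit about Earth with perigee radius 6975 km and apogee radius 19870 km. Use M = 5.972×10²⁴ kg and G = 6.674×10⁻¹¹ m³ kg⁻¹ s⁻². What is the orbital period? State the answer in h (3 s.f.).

μ = GM = 6.674×10⁻¹¹ × 5.972×10²⁴ = 3.986×10¹⁴ m³/s².
Semi-major axis a = (r_p + r_a)/2 = (6975.0 + 19870)/2 = 13422 km = 1.342×10⁷ m.
By Kepler's third law T = 2π√(a³/μ) = 2π × 2.463×10³ = 1.548×10⁴ s.
= 4.299 h.

T ≈ 4.30 h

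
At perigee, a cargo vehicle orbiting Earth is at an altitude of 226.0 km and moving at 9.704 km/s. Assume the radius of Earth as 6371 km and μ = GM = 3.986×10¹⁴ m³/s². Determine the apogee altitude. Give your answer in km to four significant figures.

r_p = 6371 + 226.0 = 6597.0 km = 6.597×10⁶ m.
Specific energy ε = v²/2 − μ/r = -1.334×10⁷ J/kg, so a = −μ/(2ε) = 1.494×10⁷ m.
The apsides satisfy r_p + r_a = 2a, so the apogee radius is 2a − r_p = 2.329×10⁷ m = 23288 km.
Apogee altitude = 23288 − 6371 = 16917 km.

apogee altitude ≈ 16920 km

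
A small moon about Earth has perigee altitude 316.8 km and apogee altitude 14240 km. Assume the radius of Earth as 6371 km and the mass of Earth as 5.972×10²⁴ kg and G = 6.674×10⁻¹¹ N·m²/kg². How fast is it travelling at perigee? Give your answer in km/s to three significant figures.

μ = GM = 6.674×10⁻¹¹ × 5.972×10²⁴ = 3.986×10¹⁴ m³/s².
r_p = 6371 + 316.8 = 6687.8 km = 6.6878×10⁶ m.
r_a = 6371 + 14240 = 20611 km = 2.0611×10⁷ m.
Semi-major axis a = (r_p + r_a)/2 = 13649 km = 1.365×10⁷ m.
Vis-viva: v² = μ(2/r − 1/a) = 3.986×10¹⁴ × (2.991×10⁻⁷ − 7.326×10⁻⁸) = 8.999×10⁷ m²/s².
v = 9486 m/s = 9.486 km/s.

v ≈ 9.49 km/s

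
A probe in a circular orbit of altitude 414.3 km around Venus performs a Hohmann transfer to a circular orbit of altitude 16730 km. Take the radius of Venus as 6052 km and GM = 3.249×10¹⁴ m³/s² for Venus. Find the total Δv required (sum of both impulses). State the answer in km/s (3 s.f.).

Δv_total ≈ 3.02 km/s

r₁ = 6052 + 414.3 = 6466.3 km = 6.4663×10⁶ m.
r₂ = 6052 + 16730 = 22782 km = 2.2782×10⁷ m.
Transfer ellipse a_t = (r₁ + r₂)/2 = 1.462×10⁷ m.
At r₁: circular v_c1 = √(μ/r₁) = 7088 m/s; transfer-periapsis v_p = √[μ(2/r₁ − 1/a_t)] = 8847 m/s.
Δv₁ = v_p − v_c1 = 1759 m/s.
At r₂: circular v_c2 = √(μ/r₂) = 3776 m/s; transfer-apoapsis v_a = √[μ(2/r₂ − 1/a_t)] = 2511 m/s.
Δv₂ = v_c2 − v_a = 1265 m/s.
Total Δv = Δv₁ + Δv₂ = 3024 m/s = 3.024 km/s.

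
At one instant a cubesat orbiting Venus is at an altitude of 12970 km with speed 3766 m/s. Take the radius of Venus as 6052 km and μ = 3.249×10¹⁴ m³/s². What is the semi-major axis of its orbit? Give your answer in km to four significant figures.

r = 6052 + 12970 = 19022 km = 1.902×10⁷ m.
Specific orbital energy ε = v²/2 − μ/r = (3766)²/2 − 3.249×10¹⁴/1.902×10⁷ = -9.989×10⁶ J/kg.
Since ε = −μ/(2a), a = −μ/(2ε) = 1.626×10⁷ m = 16263 km.

a ≈ 16260 km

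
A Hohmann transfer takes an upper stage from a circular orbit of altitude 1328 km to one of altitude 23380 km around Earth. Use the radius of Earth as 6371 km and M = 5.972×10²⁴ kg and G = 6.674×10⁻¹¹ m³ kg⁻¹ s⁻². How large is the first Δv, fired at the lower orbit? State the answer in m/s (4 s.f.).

μ = GM = 6.674×10⁻¹¹ × 5.972×10²⁴ = 3.986×10¹⁴ m³/s².
r₁ = 6371 + 1328 = 7699.0 km = 7.6990×10⁶ m.
r₂ = 6371 + 23380 = 29751 km = 2.9751×10⁷ m.
Transfer ellipse a_t = (r₁ + r₂)/2 = 1.872×10⁷ m.
At r₁: circular v_c1 = √(μ/r₁) = 7195 m/s; transfer-perigee v_p = √[μ(2/r₁ − 1/a_t)] = 9069 m/s.
Δv₁ = v_p − v_c1 = 1874 m/s.

Δv ≈ 1874 m/s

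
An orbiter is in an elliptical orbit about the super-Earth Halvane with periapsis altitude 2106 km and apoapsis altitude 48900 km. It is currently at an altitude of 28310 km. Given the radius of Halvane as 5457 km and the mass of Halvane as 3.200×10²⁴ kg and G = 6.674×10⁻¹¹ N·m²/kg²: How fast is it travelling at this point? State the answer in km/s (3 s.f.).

μ = GM = 6.674×10⁻¹¹ × 3.200×10²⁴ = 2.136×10¹⁴ m³/s².
r_p = 5457 + 2106 = 7563.0 km = 7.5630×10⁶ m.
r_a = 5457 + 48900 = 54357 km = 5.4357×10⁷ m.
r = 5457 + 28310 = 33767 km = 3.377×10⁷ m.
Semi-major axis a = (r_p + r_a)/2 = 30960 km = 3.096×10⁷ m.
Vis-viva: v² = μ(2/r − 1/a) = 2.136×10¹⁴ × (5.923×10⁻⁸ − 3.230×10⁻⁸) = 5.751×10⁶ m²/s².
v = 2398 m/s = 2.398 km/s.

v ≈ 2.40 km/s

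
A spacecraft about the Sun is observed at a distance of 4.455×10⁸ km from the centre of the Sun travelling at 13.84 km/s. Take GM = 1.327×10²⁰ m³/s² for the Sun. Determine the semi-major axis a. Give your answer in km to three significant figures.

a ≈ 3.28×10⁸ km

r = 4.455×10¹¹ m.
Specific orbital energy ε = v²/2 − μ/r = (13840)²/2 − 1.327×10²⁰/4.455×10¹¹ = -2.021×10⁸ J/kg.
Since ε = −μ/(2a), a = −μ/(2ε) = 3.283×10¹¹ m = 3.2831×10⁸ km.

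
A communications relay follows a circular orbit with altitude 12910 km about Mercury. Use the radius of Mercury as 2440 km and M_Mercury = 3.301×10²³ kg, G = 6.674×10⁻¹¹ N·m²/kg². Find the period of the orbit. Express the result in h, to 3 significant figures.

T ≈ 22.4 h

μ = GM = 6.674×10⁻¹¹ × 3.301×10²³ = 2.203×10¹³ m³/s².
r = 2440 + 12910 = 15350 km = 1.5350×10⁷ m.
Kepler's third law: T = 2π√(r³/μ) = 2π√((1.535×10⁷)³ / 2.203×10¹³).
r³/μ = 1.642×10⁸ s², so T = 2π × 1.281×10⁴ = 8.051×10⁴ s.
Converting: 8.051×10⁴ s ÷ 3600 = 22.36 h.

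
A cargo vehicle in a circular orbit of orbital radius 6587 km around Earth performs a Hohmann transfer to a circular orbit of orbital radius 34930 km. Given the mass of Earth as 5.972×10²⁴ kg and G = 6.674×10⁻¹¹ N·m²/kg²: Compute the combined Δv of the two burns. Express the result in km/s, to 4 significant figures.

Δv_total ≈ 3.787 km/s

μ = GM = 6.674×10⁻¹¹ × 5.972×10²⁴ = 3.986×10¹⁴ m³/s².
r₁ = 6587 km = 6.587×10⁶ m.
r₂ = 34930 km = 3.493×10⁷ m.
Transfer ellipse a_t = (r₁ + r₂)/2 = 2.076×10⁷ m.
At r₁: circular v_c1 = √(μ/r₁) = 7779 m/s; transfer-perigee v_p = √[μ(2/r₁ − 1/a_t)] = 10090 m/s.
Δv₁ = v_p − v_c1 = 2312 m/s.
At r₂: circular v_c2 = √(μ/r₂) = 3378 m/s; transfer-apogee v_a = √[μ(2/r₂ − 1/a_t)] = 1903 m/s.
Δv₂ = v_c2 − v_a = 1475 m/s.
Total Δv = Δv₁ + Δv₂ = 3787 m/s = 3.787 km/s.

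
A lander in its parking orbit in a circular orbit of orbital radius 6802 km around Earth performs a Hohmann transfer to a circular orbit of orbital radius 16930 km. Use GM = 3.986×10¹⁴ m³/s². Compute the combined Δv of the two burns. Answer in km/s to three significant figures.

Δv_total ≈ 2.67 km/s

r₁ = 6802 km = 6.802×10⁶ m.
r₂ = 16930 km = 1.693×10⁷ m.
Transfer ellipse a_t = (r₁ + r₂)/2 = 1.187×10⁷ m.
At r₁: circular v_c1 = √(μ/r₁) = 7655 m/s; transfer-perigee v_p = √[μ(2/r₁ − 1/a_t)] = 9144 m/s.
Δv₁ = v_p − v_c1 = 1489 m/s.
At r₂: circular v_c2 = √(μ/r₂) = 4852 m/s; transfer-apogee v_a = √[μ(2/r₂ − 1/a_t)] = 3674 m/s.
Δv₂ = v_c2 − v_a = 1178 m/s.
Total Δv = Δv₁ + Δv₂ = 2667 m/s = 2.667 km/s.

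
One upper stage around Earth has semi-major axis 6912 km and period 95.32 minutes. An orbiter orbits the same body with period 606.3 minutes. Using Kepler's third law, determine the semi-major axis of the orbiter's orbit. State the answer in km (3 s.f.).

a₂ ≈ 23700 km

Kepler's third law: a³ ∝ T², so a₂ = a₁ (T₂/T₁)^(2/3).
T₂/T₁ = 6.361, (T₂/T₁)^(2/3) = 3.433.
a₂ = 6912 × 3.433 = 23730 km.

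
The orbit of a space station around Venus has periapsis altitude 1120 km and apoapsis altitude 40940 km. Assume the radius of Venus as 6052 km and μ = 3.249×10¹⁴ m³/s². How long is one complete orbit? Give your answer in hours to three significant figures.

r_p = 6052 + 1120 = 7172.0 km = 7.1720×10⁶ m.
r_a = 6052 + 40940 = 46992 km = 4.6992×10⁷ m.
Semi-major axis a = (r_p + r_a)/2 = (7172.0 + 46992)/2 = 27082 km = 2.708×10⁷ m.
By Kepler's third law T = 2π√(a³/μ) = 2π × 7.819×10³ = 4.913×10⁴ s.
= 13.65 hours.

T ≈ 13.6 hours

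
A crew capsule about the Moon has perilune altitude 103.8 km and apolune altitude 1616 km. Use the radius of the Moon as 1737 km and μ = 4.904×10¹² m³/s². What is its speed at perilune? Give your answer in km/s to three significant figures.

v ≈ 1.85 km/s

r_p = 1737 + 103.8 = 1840.8 km = 1.8408×10⁶ m.
r_a = 1737 + 1616 = 3353.0 km = 3.3530×10⁶ m.
Semi-major axis a = (r_p + r_a)/2 = 2596.9 km = 2.597×10⁶ m.
Vis-viva: v² = μ(2/r − 1/a) = 4.904×10¹² × (1.086×10⁻⁶ − 3.851×10⁻⁷) = 3.440×10⁶ m²/s².
v = 1855 m/s = 1.855 km/s.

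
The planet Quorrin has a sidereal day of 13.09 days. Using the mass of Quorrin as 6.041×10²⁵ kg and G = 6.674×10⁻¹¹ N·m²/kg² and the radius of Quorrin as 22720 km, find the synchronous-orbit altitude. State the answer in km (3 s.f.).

μ = GM = 6.674×10⁻¹¹ × 6.041×10²⁵ = 4.032×10¹⁵ m³/s².
T = 13.09 days = 1.131×10⁶ s.
A synchronous orbit has period T, so by Kepler's third law a = (μT²/4π²)^(1/3).
μT²/4π² = 4.032×10¹⁵ × (1.131×10⁶)² / 39.48 = 1.306×10²⁶ m³.
a = 5.074×10⁸ m = 5.0740×10⁵ km.
Altitude h = a − R = 5.0740×10⁵ − 22720 = 4.8468×10⁵ km.

h_sync ≈ 4.85×10⁵ km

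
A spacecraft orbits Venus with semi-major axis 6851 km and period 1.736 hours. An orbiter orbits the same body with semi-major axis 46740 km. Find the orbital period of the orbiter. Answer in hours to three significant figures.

Kepler's third law: T² ∝ a³, so T₂ = T₁ (a₂/a₁)^(3/2).
a₂/a₁ = 6.822, (a₂/a₁)^(3/2) = 17.82.
T₂ = 1.736 × 17.82 = 30.94 hours.

T₂ ≈ 30.9 hours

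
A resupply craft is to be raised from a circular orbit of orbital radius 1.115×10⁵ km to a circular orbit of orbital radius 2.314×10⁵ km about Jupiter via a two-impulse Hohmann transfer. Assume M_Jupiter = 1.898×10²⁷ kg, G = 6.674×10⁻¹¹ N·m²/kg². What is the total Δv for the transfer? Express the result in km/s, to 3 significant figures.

μ = GM = 6.674×10⁻¹¹ × 1.898×10²⁷ = 1.267×10¹⁷ m³/s².
r₁ = 1.115×10⁵ km = 1.115×10⁸ m.
r₂ = 2.314×10⁵ km = 2.314×10⁸ m.
Transfer ellipse a_t = (r₁ + r₂)/2 = 1.714×10⁸ m.
At r₁: circular v_c1 = √(μ/r₁) = 33710 m/s; transfer-perijove v_p = √[μ(2/r₁ − 1/a_t)] = 39160 m/s.
Δv₁ = v_p − v_c1 = 5452 m/s.
At r₂: circular v_c2 = √(μ/r₂) = 23400 m/s; transfer-apojove v_a = √[μ(2/r₂ − 1/a_t)] = 18870 m/s.
Δv₂ = v_c2 − v_a = 4529 m/s.
Total Δv = Δv₁ + Δv₂ = 9981 m/s = 9.981 km/s.

Δv_total ≈ 9.98 km/s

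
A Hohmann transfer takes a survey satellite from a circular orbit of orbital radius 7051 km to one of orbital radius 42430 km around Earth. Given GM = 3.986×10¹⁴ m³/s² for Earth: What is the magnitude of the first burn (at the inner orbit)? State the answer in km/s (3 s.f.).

r₁ = 7051 km = 7.051×10⁶ m.
r₂ = 42430 km = 4.243×10⁷ m.
Transfer ellipse a_t = (r₁ + r₂)/2 = 2.474×10⁷ m.
At r₁: circular v_c1 = √(μ/r₁) = 7519 m/s; transfer-perigee v_p = √[μ(2/r₁ − 1/a_t)] = 9846 m/s.
Δv₁ = v_p − v_c1 = 2328 m/s.
= 2.328 km/s.

Δv ≈ 2.33 km/s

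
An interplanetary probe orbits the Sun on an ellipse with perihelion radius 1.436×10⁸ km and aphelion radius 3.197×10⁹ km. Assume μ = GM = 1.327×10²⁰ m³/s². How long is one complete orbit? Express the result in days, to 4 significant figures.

Semi-major axis a = (r_p + r_a)/2 = (1.4360×10⁸ + 3.1970×10⁹)/2 = 1.6703×10⁹ km = 1.670×10¹² m.
By Kepler's third law T = 2π√(a³/μ) = 2π × 1.874×10⁸ = 1.177×10⁹ s.
= 13630 days.

T ≈ 13630 days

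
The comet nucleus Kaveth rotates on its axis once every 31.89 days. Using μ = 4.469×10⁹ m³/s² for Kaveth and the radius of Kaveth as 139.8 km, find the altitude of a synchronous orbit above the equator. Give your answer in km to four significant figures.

T = 31.89 days = 2.755×10⁶ s.
A synchronous orbit has period T, so by Kepler's third law a = (μT²/4π²)^(1/3).
μT²/4π² = 4.469×10⁹ × (2.755×10⁶)² / 39.48 = 8.594×10²⁰ m³.
a = 9.507×10⁶ m = 9507.4 km.
Altitude h = a − R = 9507.4 − 139.8 = 9367.6 km.

h_sync ≈ 9368 km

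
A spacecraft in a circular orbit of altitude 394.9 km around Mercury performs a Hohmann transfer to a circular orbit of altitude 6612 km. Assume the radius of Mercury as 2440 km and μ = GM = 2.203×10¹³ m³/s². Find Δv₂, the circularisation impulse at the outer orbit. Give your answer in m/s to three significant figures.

Δv ≈ 483 m/s

r₁ = 2440 + 394.9 = 2834.9 km = 2.8349×10⁶ m.
r₂ = 2440 + 6612 = 9052.0 km = 9.0520×10⁶ m.
Transfer ellipse a_t = (r₁ + r₂)/2 = 5.943×10⁶ m.
At r₁: circular v_c1 = √(μ/r₁) = 2788 m/s; transfer-periherm v_p = √[μ(2/r₁ − 1/a_t)] = 3440 m/s.
At r₂: circular v_c2 = √(μ/r₂) = 1560 m/s; transfer-apoherm v_a = √[μ(2/r₂ − 1/a_t)] = 1077 m/s.
Δv₂ = v_c2 − v_a = 482.6 m/s.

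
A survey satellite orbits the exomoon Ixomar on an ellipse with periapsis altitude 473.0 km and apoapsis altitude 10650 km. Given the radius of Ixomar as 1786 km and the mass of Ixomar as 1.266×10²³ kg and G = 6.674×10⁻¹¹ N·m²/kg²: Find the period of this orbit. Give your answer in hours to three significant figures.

T ≈ 12.0 hours

μ = GM = 6.674×10⁻¹¹ × 1.266×10²³ = 8.449×10¹² m³/s².
r_p = 1786 + 473.0 = 2259.0 km = 2.2590×10⁶ m.
r_a = 1786 + 10650 = 12436 km = 1.2436×10⁷ m.
Semi-major axis a = (r_p + r_a)/2 = (2259.0 + 12436)/2 = 7347.5 km = 7.348×10⁶ m.
By Kepler's third law T = 2π√(a³/μ) = 2π × 6.852×10³ = 4.305×10⁴ s.
= 11.96 hours.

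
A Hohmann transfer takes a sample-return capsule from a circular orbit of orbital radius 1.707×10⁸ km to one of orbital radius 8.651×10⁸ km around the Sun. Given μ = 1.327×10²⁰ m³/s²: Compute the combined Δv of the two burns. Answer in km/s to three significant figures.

Δv_total ≈ 13.4 km/s

r₁ = 1.707×10⁸ km = 1.707×10¹¹ m.
r₂ = 8.651×10⁸ km = 8.651×10¹¹ m.
Transfer ellipse a_t = (r₁ + r₂)/2 = 5.179×10¹¹ m.
At r₁: circular v_c1 = √(μ/r₁) = 27880 m/s; transfer-perihelion v_p = √[μ(2/r₁ − 1/a_t)] = 36040 m/s.
Δv₁ = v_p − v_c1 = 8154 m/s.
At r₂: circular v_c2 = √(μ/r₂) = 12390 m/s; transfer-aphelion v_a = √[μ(2/r₂ − 1/a_t)] = 7110 m/s.
Δv₂ = v_c2 − v_a = 5275 m/s.
Total Δv = Δv₁ + Δv₂ = 13430 m/s = 13.43 km/s.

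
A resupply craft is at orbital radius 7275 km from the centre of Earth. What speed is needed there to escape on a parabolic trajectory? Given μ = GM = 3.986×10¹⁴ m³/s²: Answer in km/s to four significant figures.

v_esc ≈ 10.47 km/s

r = 7275 km = 7.275×10⁶ m.
Escape speed v_esc = √(2μ/r) = √(2 × 3.986×10¹⁴ / 7.275×10⁶) = √(1.096×10⁸) = 10470 m/s.
= 10.47 km/s.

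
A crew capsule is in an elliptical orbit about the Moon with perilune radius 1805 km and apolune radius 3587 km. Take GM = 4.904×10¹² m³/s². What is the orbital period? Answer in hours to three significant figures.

Semi-major axis a = (r_p + r_a)/2 = (1805.0 + 3587.0)/2 = 2696.0 km = 2.696×10⁶ m.
By Kepler's third law T = 2π√(a³/μ) = 2π × 1.999×10³ = 1.256×10⁴ s.
= 3.489 hours.

T ≈ 3.49 hours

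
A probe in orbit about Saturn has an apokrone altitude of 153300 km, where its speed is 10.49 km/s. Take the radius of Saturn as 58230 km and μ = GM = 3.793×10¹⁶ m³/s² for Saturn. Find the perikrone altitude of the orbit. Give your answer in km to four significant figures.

perikrone altitude ≈ 35410 km

r_a = 58230 + 153300 = 2.1153×10⁵ km = 2.115×10⁸ m.
Specific energy ε = v²/2 − μ/r = -1.243×10⁸ J/kg, so a = −μ/(2ε) = 1.526×10⁸ m.
The apsides satisfy r_p + r_a = 2a, so the perikrone radius is 2a − r_a = 9.364×10⁷ m = 93637 km.
Perikrone altitude = 93637 − 58230 = 35407 km.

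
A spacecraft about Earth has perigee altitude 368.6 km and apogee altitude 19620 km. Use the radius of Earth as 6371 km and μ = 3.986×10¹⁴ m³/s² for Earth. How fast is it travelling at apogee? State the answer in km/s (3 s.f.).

v ≈ 2.51 km/s

r_p = 6371 + 368.6 = 6739.6 km = 6.7396×10⁶ m.
r_a = 6371 + 19620 = 25991 km = 2.5991×10⁷ m.
Semi-major axis a = (r_p + r_a)/2 = 16365 km = 1.637×10⁷ m.
Vis-viva: v² = μ(2/r − 1/a) = 3.986×10¹⁴ × (7.695×10⁻⁸ − 6.110×10⁻⁸) = 6.316×10⁶ m²/s².
v = 2513 m/s = 2.513 km/s.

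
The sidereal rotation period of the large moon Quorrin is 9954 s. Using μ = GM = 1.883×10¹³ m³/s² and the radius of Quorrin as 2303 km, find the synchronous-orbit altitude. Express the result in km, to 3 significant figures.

A synchronous orbit has period T, so by Kepler's third law a = (μT²/4π²)^(1/3).
μT²/4π² = 1.883×10¹³ × (9.954×10³)² / 39.48 = 4.726×10¹⁹ m³.
a = 3.615×10⁶ m = 3615.4 km.
Altitude h = a − R = 3615.4 − 2303 = 1312.4 km.

h_sync ≈ 1310 km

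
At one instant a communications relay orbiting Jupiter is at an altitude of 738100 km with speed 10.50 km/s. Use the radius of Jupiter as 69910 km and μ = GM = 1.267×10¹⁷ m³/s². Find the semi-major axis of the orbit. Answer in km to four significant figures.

r = 69910 + 738100 = 8.0801×10⁵ km = 8.080×10⁸ m.
Specific orbital energy ε = v²/2 − μ/r = (10500)²/2 − 1.267×10¹⁷/8.080×10⁸ = -1.017×10⁸ J/kg.
Since ε = −μ/(2a), a = −μ/(2ε) = 6.230×10⁸ m = 6.2303×10⁵ km.

a ≈ 6.230×10⁵ km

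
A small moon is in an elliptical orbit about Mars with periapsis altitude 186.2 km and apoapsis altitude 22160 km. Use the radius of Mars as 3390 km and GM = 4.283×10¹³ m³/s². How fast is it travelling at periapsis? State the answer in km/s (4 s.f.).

r_p = 3390 + 186.2 = 3576.2 km = 3.5762×10⁶ m.
r_a = 3390 + 22160 = 25550 km = 2.5550×10⁷ m.
Semi-major axis a = (r_p + r_a)/2 = 14563 km = 1.456×10⁷ m.
Vis-viva: v² = μ(2/r − 1/a) = 4.283×10¹³ × (5.593×10⁻⁷ − 6.867×10⁻⁸) = 2.101×10⁷ m²/s².
v = 4584 m/s = 4.584 km/s.

v ≈ 4.584 km/s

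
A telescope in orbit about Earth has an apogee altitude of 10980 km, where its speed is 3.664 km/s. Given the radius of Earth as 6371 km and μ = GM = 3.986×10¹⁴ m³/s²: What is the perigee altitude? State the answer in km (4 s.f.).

r_a = 6371 + 10980 = 17351 km = 1.735×10⁷ m.
Specific energy ε = v²/2 − μ/r = -1.626×10⁷ J/kg, so a = −μ/(2ε) = 1.226×10⁷ m.
The apsides satisfy r_p + r_a = 2a, so the perigee radius is 2a − r_a = 7.163×10⁶ m = 7162.7 km.
Perigee altitude = 7162.7 − 6371 = 791.71 km.

perigee altitude ≈ 791.7 km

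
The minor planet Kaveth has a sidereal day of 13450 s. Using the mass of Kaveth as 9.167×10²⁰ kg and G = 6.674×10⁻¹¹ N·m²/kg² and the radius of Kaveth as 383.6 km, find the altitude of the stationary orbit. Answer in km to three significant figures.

μ = GM = 6.674×10⁻¹¹ × 9.167×10²⁰ = 6.118×10¹⁰ m³/s².
A synchronous orbit has period T, so by Kepler's third law a = (μT²/4π²)^(1/3).
μT²/4π² = 6.118×10¹⁰ × (1.345×10⁴)² / 39.48 = 2.803×10¹⁷ m³.
a = 6.545×10⁵ m = 654.48 km.
Altitude h = a − R = 654.48 − 383.6 = 270.88 km.

h_sync ≈ 271 km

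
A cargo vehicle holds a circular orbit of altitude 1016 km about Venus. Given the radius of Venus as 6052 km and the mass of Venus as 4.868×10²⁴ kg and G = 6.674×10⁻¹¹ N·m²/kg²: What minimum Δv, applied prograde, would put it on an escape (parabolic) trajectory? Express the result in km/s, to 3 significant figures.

μ = GM = 6.674×10⁻¹¹ × 4.868×10²⁴ = 3.249×10¹⁴ m³/s².
r = 6052 + 1016 = 7068.0 km = 7.0680×10⁶ m.
Circular speed v_c = √(μ/r) = 6780 m/s.
Escape speed v_esc = √(2μ/r) = √2 × v_c = 9588 m/s.
Δv = v_esc − v_c = 2808 m/s = 2.808 km/s.

Δv ≈ 2.81 km/s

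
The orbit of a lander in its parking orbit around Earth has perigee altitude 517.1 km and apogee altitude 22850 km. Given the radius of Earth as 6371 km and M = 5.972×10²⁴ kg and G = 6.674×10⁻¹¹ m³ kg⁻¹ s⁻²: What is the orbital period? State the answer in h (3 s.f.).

T ≈ 6.71 h

μ = GM = 6.674×10⁻¹¹ × 5.972×10²⁴ = 3.986×10¹⁴ m³/s².
r_p = 6371 + 517.1 = 6888.1 km = 6.8881×10⁶ m.
r_a = 6371 + 22850 = 29221 km = 2.9221×10⁷ m.
Semi-major axis a = (r_p + r_a)/2 = (6888.1 + 29221)/2 = 18055 km = 1.805×10⁷ m.
By Kepler's third law T = 2π√(a³/μ) = 2π × 3.843×10³ = 2.414×10⁴ s.
= 6.707 h.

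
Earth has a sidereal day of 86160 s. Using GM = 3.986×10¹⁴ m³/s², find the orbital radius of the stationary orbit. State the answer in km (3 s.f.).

r_sync ≈ 42200 km

A synchronous orbit has period T, so by Kepler's third law a = (μT²/4π²)^(1/3).
μT²/4π² = 3.986×10¹⁴ × (8.616×10⁴)² / 39.48 = 7.495×10²² m³.
a = 4.216×10⁷ m = 42163 km.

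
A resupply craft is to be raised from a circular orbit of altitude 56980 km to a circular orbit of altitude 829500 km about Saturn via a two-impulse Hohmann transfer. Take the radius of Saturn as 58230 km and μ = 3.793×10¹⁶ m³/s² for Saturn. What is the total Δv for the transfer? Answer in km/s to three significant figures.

Δv_total ≈ 9.40 km/s

r₁ = 58230 + 56980 = 115210 km = 1.1521×10⁸ m.
r₂ = 58230 + 829500 = 887730 km = 8.8773×10⁸ m.
Transfer ellipse a_t = (r₁ + r₂)/2 = 5.015×10⁸ m.
At r₁: circular v_c1 = √(μ/r₁) = 18140 m/s; transfer-perikrone v_p = √[μ(2/r₁ − 1/a_t)] = 24140 m/s.
Δv₁ = v_p − v_c1 = 5997 m/s.
At r₂: circular v_c2 = √(μ/r₂) = 6537 m/s; transfer-apokrone v_a = √[μ(2/r₂ − 1/a_t)] = 3133 m/s.
Δv₂ = v_c2 − v_a = 3403 m/s.
Total Δv = Δv₁ + Δv₂ = 9400 m/s = 9.400 km/s.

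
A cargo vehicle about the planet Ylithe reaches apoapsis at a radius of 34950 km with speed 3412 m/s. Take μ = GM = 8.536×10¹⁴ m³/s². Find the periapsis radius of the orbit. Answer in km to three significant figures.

periapsis radius ≈ 10900 km

r_a = 3.495×10⁷ m.
Specific energy ε = v²/2 − μ/r = -1.860×10⁷ J/kg, so a = −μ/(2ε) = 2.294×10⁷ m.
The apsides satisfy r_p + r_a = 2a, so the periapsis radius is 2a − r_a = 1.094×10⁷ m = 10936 km.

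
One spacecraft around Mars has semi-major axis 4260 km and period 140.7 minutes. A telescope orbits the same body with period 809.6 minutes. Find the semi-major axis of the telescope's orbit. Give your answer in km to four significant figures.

a₂ ≈ 13680 km

Kepler's third law: a³ ∝ T², so a₂ = a₁ (T₂/T₁)^(2/3).
T₂/T₁ = 5.754, (T₂/T₁)^(2/3) = 3.211.
a₂ = 4260 × 3.211 = 13680 km.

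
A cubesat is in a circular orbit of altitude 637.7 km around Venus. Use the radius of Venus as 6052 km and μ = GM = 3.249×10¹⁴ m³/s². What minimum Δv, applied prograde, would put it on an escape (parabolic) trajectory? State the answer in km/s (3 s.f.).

r = 6052 + 637.7 = 6689.7 km = 6.6897×10⁶ m.
Circular speed v_c = √(μ/r) = 6969 m/s.
Escape speed v_esc = √(2μ/r) = √2 × v_c = 9856 m/s.
Δv = v_esc − v_c = 2887 m/s = 2.887 km/s.

Δv ≈ 2.89 km/s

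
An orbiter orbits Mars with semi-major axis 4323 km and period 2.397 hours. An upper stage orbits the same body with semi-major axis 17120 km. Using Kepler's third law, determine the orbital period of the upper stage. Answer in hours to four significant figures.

Kepler's third law: T² ∝ a³, so T₂ = T₁ (a₂/a₁)^(3/2).
a₂/a₁ = 3.960, (a₂/a₁)^(3/2) = 7.881.
T₂ = 2.397 × 7.881 = 18.89 hours.

T₂ ≈ 18.89 hours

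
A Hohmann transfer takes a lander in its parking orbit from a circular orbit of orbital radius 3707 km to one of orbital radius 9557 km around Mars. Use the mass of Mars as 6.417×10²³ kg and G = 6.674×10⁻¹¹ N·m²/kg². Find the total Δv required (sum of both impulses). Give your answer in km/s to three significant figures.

Δv_total ≈ 1.22 km/s

μ = GM = 6.674×10⁻¹¹ × 6.417×10²³ = 4.283×10¹³ m³/s².
r₁ = 3707 km = 3.707×10⁶ m.
r₂ = 9557 km = 9.557×10⁶ m.
Transfer ellipse a_t = (r₁ + r₂)/2 = 6.632×10⁶ m.
At r₁: circular v_c1 = √(μ/r₁) = 3399 m/s; transfer-periapsis v_p = √[μ(2/r₁ − 1/a_t)] = 4080 m/s.
Δv₁ = v_p − v_c1 = 681.3 m/s.
At r₂: circular v_c2 = √(μ/r₂) = 2117 m/s; transfer-apoapsis v_a = √[μ(2/r₂ − 1/a_t)] = 1583 m/s.
Δv₂ = v_c2 − v_a = 534.2 m/s.
Total Δv = Δv₁ + Δv₂ = 1216 m/s = 1.216 km/s.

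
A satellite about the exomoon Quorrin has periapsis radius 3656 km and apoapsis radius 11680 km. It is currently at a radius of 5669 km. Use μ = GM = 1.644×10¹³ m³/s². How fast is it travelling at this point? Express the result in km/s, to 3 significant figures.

v ≈ 1.91 km/s

Semi-major axis a = (r_p + r_a)/2 = 7668.0 km = 7.668×10⁶ m.
Vis-viva: v² = μ(2/r − 1/a) = 1.644×10¹³ × (3.528×10⁻⁷ − 1.304×10⁻⁷) = 3.656×10⁶ m²/s².
v = 1912 m/s = 1.912 km/s.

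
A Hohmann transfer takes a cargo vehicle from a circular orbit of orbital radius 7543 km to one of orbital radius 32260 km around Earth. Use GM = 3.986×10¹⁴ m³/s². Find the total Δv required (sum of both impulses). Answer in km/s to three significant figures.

Δv_total ≈ 3.34 km/s

r₁ = 7543 km = 7.543×10⁶ m.
r₂ = 32260 km = 3.226×10⁷ m.
Transfer ellipse a_t = (r₁ + r₂)/2 = 1.990×10⁷ m.
At r₁: circular v_c1 = √(μ/r₁) = 7269 m/s; transfer-perigee v_p = √[μ(2/r₁ − 1/a_t)] = 9255 m/s.
Δv₁ = v_p − v_c1 = 1986 m/s.
At r₂: circular v_c2 = √(μ/r₂) = 3515 m/s; transfer-apogee v_a = √[μ(2/r₂ − 1/a_t)] = 2164 m/s.
Δv₂ = v_c2 − v_a = 1351 m/s.
Total Δv = Δv₁ + Δv₂ = 3337 m/s = 3.337 km/s.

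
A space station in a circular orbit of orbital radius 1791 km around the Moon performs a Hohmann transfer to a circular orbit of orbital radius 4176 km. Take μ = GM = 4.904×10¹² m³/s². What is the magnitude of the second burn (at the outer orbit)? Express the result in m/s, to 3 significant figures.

Δv ≈ 244 m/s

r₁ = 1791 km = 1.791×10⁶ m.
r₂ = 4176 km = 4.176×10⁶ m.
Transfer ellipse a_t = (r₁ + r₂)/2 = 2.984×10⁶ m.
At r₁: circular v_c1 = √(μ/r₁) = 1655 m/s; transfer-perilune v_p = √[μ(2/r₁ − 1/a_t)] = 1958 m/s.
At r₂: circular v_c2 = √(μ/r₂) = 1084 m/s; transfer-apolune v_a = √[μ(2/r₂ − 1/a_t)] = 839.6 m/s.
Δv₂ = v_c2 − v_a = 244.1 m/s.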